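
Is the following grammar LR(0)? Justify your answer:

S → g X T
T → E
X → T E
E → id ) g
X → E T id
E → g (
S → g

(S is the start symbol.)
Augment with S' → S and build the canonical LR(0) collection (I0 = CLOSURE({[S' → . S]}), then GOTO on every symbol after a dot until no new states appear). It has 16 states:
  I0: { [S → . g X T], [S → . g], [S' → . S] }  — shift
  I1: { [S' → S .] }  — accept
  I2: { [E → . g (], [E → . id ) g], [S → g . X T], [S → g .], [T → . E], [X → . E T id], [X → . T E] }  — shift, reduce
  I3: { [E → . g (], [E → . id ) g], [T → . E], [T → E .], [X → E . T id] }  — shift, reduce
  I4: { [E → . g (], [E → . id ) g], [X → T . E] }  — shift
  I5: { [E → . g (], [E → . id ) g], [S → g X . T], [T → . E] }  — shift
  I6: { [E → g . (] }  — shift
  I7: { [E → id . ) g] }  — shift
  I8: { [E → id ) . g] }  — shift
  I9: { [E → id ) g .] }  — reduce
  I10: { [E → g ( .] }  — reduce
  I11: { [T → E .] }  — reduce
  I12: { [S → g X T .] }  — reduce
  I13: { [X → T E .] }  — reduce
  I14: { [X → E T . id] }  — shift
  I15: { [X → E T id .] }  — reduce

Conflict in state I2:
  Shift-reduce conflict between [S → g .] and [E → . g (]
So the grammar is NOT LR(0).

Answer: No. Shift-reduce conflict between [S → g .] and [E → . g (]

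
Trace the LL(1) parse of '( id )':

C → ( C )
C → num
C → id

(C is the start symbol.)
Stack is shown with the top on the left.

Stack    Input     Action
-------------------------
C $      ( id ) $  output C → ( C )
( C ) $  ( id ) $  match '('
C ) $    id ) $    output C → id
id ) $   id ) $    match 'id'
) $      ) $       match ')'
$        $         accept

The string is accepted.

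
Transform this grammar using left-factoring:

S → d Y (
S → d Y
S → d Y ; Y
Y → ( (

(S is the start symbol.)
S → d Y S'
S' → (
S' → ε
S' → ; Y
Y → ( (

Left-factoring transforms A → αβ₁ | αβ₂ into A → αA' and A' → β₁ | β₂
(α is the longest common prefix among the alternatives). Repeat until
no nonterminal has two alternatives with a common prefix.

Round 1: S has alternatives sharing prefix 'd Y'. Introduce S': S → d Y S'
  Add: S' → (
  Add: S' → ε
  Add: S' → ; Y

No remaining common prefixes — done.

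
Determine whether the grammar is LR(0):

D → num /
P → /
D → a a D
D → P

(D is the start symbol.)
Yes, the grammar is LR(0)

A grammar is LR(0) if no state in the canonical LR(0) collection has:
  - both a shift item (dot before a terminal) and a complete item (shift-reduce conflict), or
  - two or more complete items (reduce-reduce conflict; the accept item [D' → D .] counts as a complete item here).

Augment with D' → D and build the canonical LR(0) collection (I0 = CLOSURE({[D' → . D]}), then GOTO on every symbol after a dot until no new states appear). It has 9 states:
  I0: { [D → . P], [D → . a a D], [D → . num /], [D' → . D], [P → . /] }  — shift
  I1: { [P → / .] }  — reduce
  I2: { [D' → D .] }  — accept
  I3: { [D → P .] }  — reduce
  I4: { [D → a . a D] }  — shift
  I5: { [D → num . /] }  — shift
  I6: { [D → num / .] }  — reduce
  I7: { [D → . P], [D → . a a D], [D → . num /], [D → a a . D], [P → . /] }  — shift
  I8: { [D → a a D .] }  — reduce

Every state is either a pure shift/goto state or contains exactly one complete item and nothing to shift — no conflicts. The grammar is LR(0).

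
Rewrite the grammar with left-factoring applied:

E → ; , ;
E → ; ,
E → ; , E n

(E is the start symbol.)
E → ; , E'
E' → ;
E' → ε
E' → E n

Left-factoring transforms A → αβ₁ | αβ₂ into A → αA' and A' → β₁ | β₂
(α is the longest common prefix among the alternatives). Repeat until
no nonterminal has two alternatives with a common prefix.

Round 1: E has alternatives sharing prefix '; ,'. Introduce E': E → ; , E'
  Add: E' → ;
  Add: E' → ε
  Add: E' → E n

No remaining common prefixes — done.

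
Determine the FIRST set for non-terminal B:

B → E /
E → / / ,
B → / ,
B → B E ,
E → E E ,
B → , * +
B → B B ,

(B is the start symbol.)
FIRST sets of the other non-terminals involved (by the same procedure, iterated to a fixed point):
  FIRST(E) = { '/' }

From B → E /:
  - E is a non-terminal: add FIRST(E) \ {ε} = { '/' }
    E is not nullable, so stop
From B → / ,:
  - '/' is a terminal: add '/' and stop
From B → B E ,:
  - B is the symbol being defined: contributes nothing new
    B is not nullable, so stop
From B → , * +:
  - ',' is a terminal: add ',' and stop
From B → B B ,:
  - B is the symbol being defined: contributes nothing new
    B is not nullable, so stop

Collecting: FIRST(B) = { ',', '/' }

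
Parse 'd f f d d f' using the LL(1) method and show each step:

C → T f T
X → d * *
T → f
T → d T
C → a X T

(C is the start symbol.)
LL(1) parsing maintains a stack (initially the start symbol over $) and the input. At each step: if the stack top is a terminal, match it against the current input token; if it is a non-terminal N, replace it with the RHS of M[N, lookahead] (the unique production whose predict set contains the lookahead).

Stack is shown with the top on the left.

Stack      Input          Action
--------------------------------
C $        d f f d d f $  output C → T f T
T f T $    d f f d d f $  output T → d T
d T f T $  d f f d d f $  match 'd'
T f T $    f f d d f $    output T → f
f f T $    f f d d f $    match 'f'
f T $      f d d f $      match 'f'
T $        d d f $        output T → d T
d T $      d d f $        match 'd'
T $        d f $          output T → d T
d T $      d f $          match 'd'
T $        f $            output T → f
f $        f $            match 'f'
$          $              accept

The string is accepted.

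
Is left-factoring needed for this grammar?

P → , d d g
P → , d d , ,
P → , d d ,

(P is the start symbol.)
Left-factoring is needed when two productions for the same non-terminal
share a common prefix on the right-hand side.

Productions for P:
  P → , d d g
  P → , d d , ,
  P → , d d ,

Found common prefix ', d d' in productions for P

Answer: Yes, P has productions with common prefix ', d d'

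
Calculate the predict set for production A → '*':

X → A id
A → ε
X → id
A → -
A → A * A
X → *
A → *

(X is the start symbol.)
{ '*' }

PREDICT(A → '*') = (FIRST(RHS) \ {ε}) ∪ (FOLLOW(A) if ε ∈ FIRST(RHS), i.e. RHS ⇒* ε)
FIRST('*') = { '*' }
ε ∉ FIRST('*'), so FOLLOW(A) is not added.
PREDICT(A → '*') = { '*' }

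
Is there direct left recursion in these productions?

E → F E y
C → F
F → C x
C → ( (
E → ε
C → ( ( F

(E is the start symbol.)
Direct left recursion occurs when N → N α for some non-terminal N (the right-hand side begins with the left-hand side itself).

E → F E y: starts with F
C → F: starts with F
F → C x: starts with C
C → ( (: starts with '('
E → ε: starts with ε
C → ( ( F: starts with '('

No direct left recursion found.

Answer: No direct left recursion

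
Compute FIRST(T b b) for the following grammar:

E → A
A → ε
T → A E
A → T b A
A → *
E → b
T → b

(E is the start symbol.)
FIRST sets of the non-terminals involved (from the grammar, by fixed-point iteration):
  FIRST(T) = { '*', 'b', ε }

To compute FIRST(T b b), process the symbols left to right:
Symbol T is a non-terminal. Add FIRST(T) \ {ε} = { '*', 'b' }
T is nullable (ε ∈ FIRST(T)), continue to the next symbol.
Symbol b is a terminal. Add 'b' and stop.
FIRST(T b b) = { '*', 'b' }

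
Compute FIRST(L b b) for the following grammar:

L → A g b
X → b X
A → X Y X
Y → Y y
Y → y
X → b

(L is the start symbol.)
{ 'b' }

FIRST sets of the non-terminals involved (from the grammar, by fixed-point iteration):
  FIRST(L) = { 'b' }

To compute FIRST(L b b), process the symbols left to right:
Symbol L is a non-terminal. Add FIRST(L) \ {ε} = { 'b' }
L is not nullable (ε ∉ FIRST(L)), so stop here.
FIRST(L b b) = { 'b' }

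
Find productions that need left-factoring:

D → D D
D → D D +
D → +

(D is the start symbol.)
Left-factoring is needed when two productions for the same non-terminal
share a common prefix on the right-hand side.

Productions for D:
  D → D D
  D → D D +
  D → +

Found common prefix 'D D' in productions for D

Answer: Yes, D has productions with common prefix 'D D'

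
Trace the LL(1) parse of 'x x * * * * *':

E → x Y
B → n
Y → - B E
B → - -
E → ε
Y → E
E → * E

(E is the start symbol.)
LL(1) parsing maintains a stack (initially the start symbol over $) and the input. At each step: if the stack top is a terminal, match it against the current input token; if it is a non-terminal N, replace it with the RHS of M[N, lookahead] (the unique production whose predict set contains the lookahead).

Stack is shown with the top on the left.

Stack  Input            Action
------------------------------
E $    x x * * * * * $  output E → x Y
x Y $  x x * * * * * $  match 'x'
Y $    x * * * * * $    output Y → E
E $    x * * * * * $    output E → x Y
x Y $  x * * * * * $    match 'x'
Y $    * * * * * $      output Y → E
E $    * * * * * $      output E → * E
* E $  * * * * * $      match '*'
E $    * * * * $        output E → * E
* E $  * * * * $        match '*'
E $    * * * $          output E → * E
* E $  * * * $          match '*'
E $    * * $            output E → * E
* E $  * * $            match '*'
E $    * $              output E → * E
* E $  * $              match '*'
E $    $                output E → ε
$      $                accept

The string is accepted.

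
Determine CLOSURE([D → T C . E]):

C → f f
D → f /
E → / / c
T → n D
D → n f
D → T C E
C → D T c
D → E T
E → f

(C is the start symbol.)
To compute CLOSURE, for each item [A → α.Bβ] where B is a non-terminal, add [B → .γ] for all productions B → γ; repeat for the newly added items until nothing changes.

Start with: [D → T C . E]
  [D → T C . E] has the dot before E: add [E → . / / c], [E → . f]
No further items can be added.

CLOSURE = { [D → T C . E], [E → . / / c], [E → . f] }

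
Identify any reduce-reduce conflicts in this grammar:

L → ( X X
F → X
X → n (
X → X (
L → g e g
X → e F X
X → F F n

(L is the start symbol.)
A reduce-reduce conflict occurs when an LR(0) state has two complete items [A → α .] and [B → β .] — both call for a reduction, and with no lookahead the parser cannot choose between them.

Augment with L' → L and build the canonical LR(0) collection (I0 = CLOSURE({[L' → . L]}), then GOTO on every symbol after a dot until no new states appear). It has 18 states:
  I0: { [L → . ( X X], [L → . g e g], [L' → . L] }  — shift
  I1: { [F → . X], [L → ( . X X], [X → . F F n], [X → . X (], [X → . e F X], [X → . n (] }  — shift
  I2: { [L' → L .] }  — accept
  I3: { [L → g . e g] }  — shift
  I4: { [L → g e . g] }  — shift
  I5: { [L → g e g .] }  — reduce
  I6: { [F → . X], [X → . F F n], [X → . X (], [X → . e F X], [X → . n (], [X → F . F n] }  — shift
  I7: { [F → . X], [F → X .], [L → ( X . X], [X → . F F n], [X → . X (], [X → . e F X], [X → . n (], [X → X . (] }  — shift, reduce
  I8: { [F → . X], [X → . F F n], [X → . X (], [X → . e F X], [X → . n (], [X → e . F X] }  — shift
  I9: { [X → n . (] }  — shift
  I10: { [X → n ( .] }  — reduce
  I11: { [F → . X], [X → . F F n], [X → . X (], [X → . e F X], [X → . n (], [X → F . F n], [X → e F . X] }  — shift
  I12: { [F → X .], [X → X . (] }  — shift, reduce
  I13: { [X → X ( .] }  — reduce
  I14: { [F → . X], [X → . F F n], [X → . X (], [X → . e F X], [X → . n (], [X → F . F n], [X → F F . n] }  — shift
  I15: { [F → X .], [X → X . (], [X → e F X .] }  — shift, 2 reduces
  I16: { [X → F F n .], [X → n . (] }  — shift, reduce
  I17: { [F → X .], [L → ( X X .], [X → X . (] }  — shift, 2 reduces

I15 contains complete items [F → X .], [X → e F X .] — reduce-reduce conflict.
I17 contains complete items [F → X .], [L → ( X X .] — reduce-reduce conflict.

Answer: Yes — I15: [F → X .] vs [X → e F X .]; I17: [F → X .] vs [L → ( X X .]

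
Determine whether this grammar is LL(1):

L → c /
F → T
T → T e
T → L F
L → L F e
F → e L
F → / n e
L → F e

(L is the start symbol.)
Relevant sets:
  FIRST(L) = { '/', 'c', 'e' }
  FIRST(F) = { '/', 'c', 'e' }
  FIRST(T) = { '/', 'c', 'e' }

For L:
  PREDICT(L → c '/') = { 'c' }
  PREDICT(L → L F e) = { '/', 'c', 'e' }
  PREDICT(L → F e) = { '/', 'c', 'e' }
For F:
  PREDICT(F → T) = { '/', 'c', 'e' }
  PREDICT(F → e L) = { 'e' }
  PREDICT(F → '/' n e) = { '/' }
For T:
  PREDICT(T → T e) = { '/', 'c', 'e' }
  PREDICT(T → L F) = { '/', 'c', 'e' }

Conflict found: Predict set conflict for L: { 'c' }
The grammar is NOT LL(1).

Answer: No. Predict set conflict for L: { 'c' }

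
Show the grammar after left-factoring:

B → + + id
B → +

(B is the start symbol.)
Left-factoring transforms A → αβ₁ | αβ₂ into A → αA' and A' → β₁ | β₂
(α is the longest common prefix among the alternatives). Repeat until
no nonterminal has two alternatives with a common prefix.

Round 1: B has alternatives sharing prefix '+'. Introduce B': B → + B'
  Add: B' → + id
  Add: B' → ε

No remaining common prefixes — done.

Resulting grammar:
B → + B'
B' → + id
B' → ε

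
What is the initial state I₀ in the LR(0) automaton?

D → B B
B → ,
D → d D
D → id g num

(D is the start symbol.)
{ [B → . ,], [D → . B B], [D → . d D], [D → . id g num], [D' → . D] }

First, augment the grammar with D' → D
I₀ = CLOSURE({ [D' → . D] }):
  [D' → . D] has the dot before D: add [D → . B B], [D → . d D], [D → . id g num]
  [D → . B B] has the dot before B: add [B → . ,]
No further items can be added.

I₀ = { [B → . ,], [D → . B B], [D → . d D], [D → . id g num], [D' → . D] }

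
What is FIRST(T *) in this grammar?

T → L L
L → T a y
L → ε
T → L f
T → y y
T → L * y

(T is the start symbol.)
{ '*', 'a', 'f', 'y' }

FIRST sets of the non-terminals involved (from the grammar, by fixed-point iteration):
  FIRST(T) = { '*', 'a', 'f', 'y', ε }

To compute FIRST(T *), process the symbols left to right:
Symbol T is a non-terminal. Add FIRST(T) \ {ε} = { '*', 'a', 'f', 'y' }
T is nullable (ε ∈ FIRST(T)), continue to the next symbol.
Symbol * is a terminal. Add '*' and stop.
FIRST(T *) = { '*', 'a', 'f', 'y' }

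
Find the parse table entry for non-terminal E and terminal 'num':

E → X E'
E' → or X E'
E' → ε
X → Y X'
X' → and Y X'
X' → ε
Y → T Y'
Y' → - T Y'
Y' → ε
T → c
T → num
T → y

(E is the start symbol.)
To find M[E, 'num'], we find productions for E where 'num' is in the predict set (PREDICT(N → α) = (FIRST(α) \ {ε}) ∪ (FOLLOW(N) if α ⇒* ε)).

Relevant sets:
  FIRST(X) = { 'c', 'num', 'y' }

E → X E': PREDICT = { 'c', 'num', 'y' }
  'num' is in predict set, so this production goes in M[E, 'num']

M[E, 'num'] = E → X E'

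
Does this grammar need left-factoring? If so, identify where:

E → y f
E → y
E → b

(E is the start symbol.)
Yes, E has productions with common prefix 'y'

Left-factoring is needed when two productions for the same non-terminal
share a common prefix on the right-hand side.

Productions for E:
  E → y f
  E → y
  E → b

Found common prefix 'y' in productions for E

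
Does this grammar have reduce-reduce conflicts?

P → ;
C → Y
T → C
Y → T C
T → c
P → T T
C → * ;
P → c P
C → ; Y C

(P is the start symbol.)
A reduce-reduce conflict occurs when an LR(0) state has two complete items [A → α .] and [B → β .] — both call for a reduction, and with no lookahead the parser cannot choose between them.

Augment with P' → P and build the canonical LR(0) collection (I0 = CLOSURE({[P' → . P]}), then GOTO on every symbol after a dot until no new states appear). It has 17 states:
  I0: { [C → . * ;], [C → . ; Y C], [C → . Y], [P → . ;], [P → . T T], [P → . c P], [P' → . P], [T → . C], [T → . c], [Y → . T C] }  — shift
  I1: { [C → * . ;] }  — shift
  I2: { [C → . * ;], [C → . ; Y C], [C → . Y], [C → ; . Y C], [P → ; .], [T → . C], [T → . c], [Y → . T C] }  — shift, reduce
  I3: { [T → C .] }  — reduce
  I4: { [P' → P .] }  — accept
  I5: { [C → . * ;], [C → . ; Y C], [C → . Y], [P → T . T], [T → . C], [T → . c], [Y → . T C], [Y → T . C] }  — shift
  I6: { [C → Y .] }  — reduce
  I7: { [C → . * ;], [C → . ; Y C], [C → . Y], [P → . ;], [P → . T T], [P → . c P], [P → c . P], [T → . C], [T → . c], [T → c .], [Y → . T C] }  — shift, reduce
  I8: { [P → c P .] }  — reduce
  I9: { [C → . * ;], [C → . ; Y C], [C → . Y], [C → ; . Y C], [T → . C], [T → . c], [Y → . T C] }  — shift
  I10: { [T → C .], [Y → T C .] }  — 2 reduces
  I11: { [C → . * ;], [C → . ; Y C], [C → . Y], [P → T T .], [T → . C], [T → . c], [Y → . T C], [Y → T . C] }  — shift, reduce
  I12: { [T → c .] }  — reduce
  I13: { [C → . * ;], [C → . ; Y C], [C → . Y], [T → . C], [T → . c], [Y → . T C], [Y → T . C] }  — shift
  I14: { [C → . * ;], [C → . ; Y C], [C → . Y], [C → ; Y . C], [C → Y .], [T → . C], [T → . c], [Y → . T C] }  — shift, reduce
  I15: { [C → ; Y C .], [T → C .] }  — 2 reduces
  I16: { [C → * ; .] }  — reduce

I10 contains complete items [T → C .], [Y → T C .] — reduce-reduce conflict.
I15 contains complete items [C → ; Y C .], [T → C .] — reduce-reduce conflict.

Answer: Yes — I10: [T → C .] vs [Y → T C .]; I15: [C → ; Y C .] vs [T → C .]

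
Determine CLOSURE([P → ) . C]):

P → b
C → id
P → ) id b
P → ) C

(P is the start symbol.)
To compute CLOSURE, for each item [A → α.Bβ] where B is a non-terminal, add [B → .γ] for all productions B → γ; repeat for the newly added items until nothing changes.

Start with: [P → ) . C]
  [P → ) . C] has the dot before C: add [C → . id]
No further items can be added.

CLOSURE = { [C → . id], [P → ) . C] }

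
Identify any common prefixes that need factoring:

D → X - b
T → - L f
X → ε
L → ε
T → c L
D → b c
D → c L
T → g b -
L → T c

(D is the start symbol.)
Left-factoring is needed when two productions for the same non-terminal
share a common prefix on the right-hand side.

Productions for D:
  D → X - b
  D → b c
  D → c L
Productions for T:
  T → - L f
  T → c L
  T → g b -
Productions for L:
  L → ε
  L → T c

No common prefixes found.

Answer: No, left-factoring is not needed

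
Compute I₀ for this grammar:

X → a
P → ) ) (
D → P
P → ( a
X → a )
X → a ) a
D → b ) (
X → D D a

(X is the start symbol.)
First, augment the grammar with X' → X
I₀ = CLOSURE({ [X' → . X] }):
  [X' → . X] has the dot before X: add [X → . a], [X → . a )], [X → . a ) a], [X → . D D a]
  [X → . D D a] has the dot before D: add [D → . P], [D → . b ) (]
  [D → . P] has the dot before P: add [P → . ) ) (], [P → . ( a]
No further items can be added.

I₀ = { [D → . P], [D → . b ) (], [P → . ( a], [P → . ) ) (], [X → . D D a], [X → . a ) a], [X → . a )], [X → . a], [X' → . X] }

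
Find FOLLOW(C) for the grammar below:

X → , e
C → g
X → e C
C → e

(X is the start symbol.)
To compute FOLLOW(C), find every occurrence of C on a right-hand side N → α C β: add FIRST(β) \ {ε}, and if β is empty or nullable also add FOLLOW(N). Iterate to a fixed point.

In X → e C: C is at the end, add FOLLOW(X)

The FOLLOW sets referred to above (computed the same way, to a fixed point):
  FOLLOW(X) = { $ }

Taking the union: FOLLOW(C) = { $ }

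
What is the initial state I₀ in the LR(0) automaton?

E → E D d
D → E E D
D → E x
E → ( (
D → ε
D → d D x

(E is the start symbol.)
{ [E → . ( (], [E → . E D d], [E' → . E] }

First, augment the grammar with E' → E
I₀ = CLOSURE({ [E' → . E] }):
  [E' → . E] has the dot before E: add [E → . E D d], [E → . ( (]
No further items can be added.

I₀ = { [E → . ( (], [E → . E D d], [E' → . E] }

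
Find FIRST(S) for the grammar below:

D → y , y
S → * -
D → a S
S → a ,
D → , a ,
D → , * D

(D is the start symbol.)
{ '*', 'a' }

To compute FIRST(S), examine every production with S on the left-hand side, reading each right-hand side left to right until a non-nullable symbol is reached.

From S → * -:
  - '*' is a terminal: add '*' and stop
From S → a ,:
  - a is a terminal: add 'a' and stop

Collecting: FIRST(S) = { '*', 'a' }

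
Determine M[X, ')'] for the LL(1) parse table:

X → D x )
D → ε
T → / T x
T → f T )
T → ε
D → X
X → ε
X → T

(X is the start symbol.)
To find M[X, ')'], we find productions for X where ')' is in the predict set (PREDICT(N → α) = (FIRST(α) \ {ε}) ∪ (FOLLOW(N) if α ⇒* ε)).

Relevant sets:
  FIRST(D) = { '/', 'f', 'x', ε }
  FIRST(T) = { '/', 'f', ε }
  FOLLOW(X) = { $, 'x' }

X → D x ): PREDICT = { '/', 'f', 'x' }
X → ε: PREDICT = { $, 'x' }
X → T: PREDICT = { $, '/', 'f', 'x' }

M[X, ')'] is empty (no production applies)

Answer: Empty (error entry)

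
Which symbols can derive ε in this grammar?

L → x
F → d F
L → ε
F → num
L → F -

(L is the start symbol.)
A non-terminal is nullable if it can derive ε (the empty string): either it has an ε-production, or it has a production whose right-hand side consists entirely of nullable non-terminals.

ε-productions: L → ε
So L is immediately nullable.
No further non-terminal can be added: every production for the remaining non-terminals contains a terminal or a non-nullable non-terminal.
Nullable = { 'L' }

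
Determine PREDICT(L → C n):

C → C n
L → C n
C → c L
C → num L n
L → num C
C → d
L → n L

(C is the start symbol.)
PREDICT(L → C n) = (FIRST(RHS) \ {ε}) ∪ (FOLLOW(L) if ε ∈ FIRST(RHS), i.e. RHS ⇒* ε)
FIRST(C) = { 'c', 'd', 'num' }
FIRST(C n) = { 'c', 'd', 'num' }
ε ∉ FIRST(C n), so FOLLOW(L) is not added.
PREDICT(L → C n) = { 'c', 'd', 'num' }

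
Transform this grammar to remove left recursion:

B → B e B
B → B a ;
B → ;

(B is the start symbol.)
B is directly left-recursive. The standard transformation for
  A → A α₁ | ... | A α_m | β₁ | ... | β_n
is
  A  → β₁ A' | ... | β_n A'
  A' → α₁ A' | ... | α_m A' | ε

B → ; becomes B → ; B'
B → B e B becomes B' → e B B'
B → B a ; becomes B' → a ; B'
Add B' → ε

Resulting grammar:
B → ; B'
B' → e B B'
B' → a ; B'
B' → ε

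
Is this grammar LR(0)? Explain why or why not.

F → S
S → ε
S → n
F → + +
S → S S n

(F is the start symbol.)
No. Shift-reduce conflict between [S → .] and [F → . + +]

A grammar is LR(0) if no state in the canonical LR(0) collection has:
  - both a shift item (dot before a terminal) and a complete item (shift-reduce conflict), or
  - two or more complete items (reduce-reduce conflict; the accept item [F' → F .] counts as a complete item here).

Augment with F' → F and build the canonical LR(0) collection (I0 = CLOSURE({[F' → . F]}), then GOTO on every symbol after a dot until no new states appear). It has 8 states:
  I0: { [F → . + +], [F → . S], [F' → . F], [S → . S S n], [S → . n], [S → .] }  — shift, reduce
  I1: { [F → + . +] }  — shift
  I2: { [F' → F .] }  — accept
  I3: { [F → S .], [S → . S S n], [S → . n], [S → .], [S → S . S n] }  — shift, 2 reduces
  I4: { [S → n .] }  — reduce
  I5: { [S → . S S n], [S → . n], [S → .], [S → S . S n], [S → S S . n] }  — shift, reduce
  I6: { [S → S S n .], [S → n .] }  — 2 reduces
  I7: { [F → + + .] }  — reduce

Conflict in state I0:
  Shift-reduce conflict between [S → .] and [F → . + +]
So the grammar is NOT LR(0).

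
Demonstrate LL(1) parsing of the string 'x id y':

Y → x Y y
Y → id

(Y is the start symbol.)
LL(1) parsing maintains a stack (initially the start symbol over $) and the input. At each step: if the stack top is a terminal, match it against the current input token; if it is a non-terminal N, replace it with the RHS of M[N, lookahead] (the unique production whose predict set contains the lookahead).

Stack is shown with the top on the left.

Stack    Input     Action
-------------------------
Y $      x id y $  output Y → x Y y
x Y y $  x id y $  match 'x'
Y y $    id y $    output Y → id
id y $   id y $    match 'id'
y $      y $       match 'y'
$        $         accept

The string is accepted.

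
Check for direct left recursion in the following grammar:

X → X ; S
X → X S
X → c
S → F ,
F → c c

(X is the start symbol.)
Yes, X is left-recursive

X → X ; S: LEFT RECURSIVE (starts with X)
X → X S: LEFT RECURSIVE (starts with X)
X → c: starts with c
S → F ,: starts with F
F → c c: starts with c

The grammar has direct left recursion on: X.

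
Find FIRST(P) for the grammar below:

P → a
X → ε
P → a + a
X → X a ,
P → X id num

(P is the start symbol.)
To compute FIRST(P), examine every production with P on the left-hand side, reading each right-hand side left to right until a non-nullable symbol is reached.

FIRST sets of the other non-terminals involved (by the same procedure, iterated to a fixed point):
  FIRST(X) = { 'a', ε }

From P → a:
  - a is a terminal: add 'a' and stop
From P → a + a:
  - a is a terminal: add 'a' and stop
From P → X id num:
  - X is a non-terminal: add FIRST(X) \ {ε} = { 'a' }
    X is nullable, so continue to the next symbol
  - id is a terminal: add 'id' and stop

Collecting: FIRST(P) = { 'a', 'id' }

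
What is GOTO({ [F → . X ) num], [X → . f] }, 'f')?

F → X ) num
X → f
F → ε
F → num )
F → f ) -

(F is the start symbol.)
{ [X → f .] }

GOTO(I, 'f') = CLOSURE({ [A → αX.β] : [A → α.Xβ] ∈ I, X = 'f' })

Items with dot before 'f', with the dot advanced:
  [X → . f] → [X → f .]
Closure adds nothing (no advanced item has the dot before a non-terminal).

GOTO = { [X → f .] }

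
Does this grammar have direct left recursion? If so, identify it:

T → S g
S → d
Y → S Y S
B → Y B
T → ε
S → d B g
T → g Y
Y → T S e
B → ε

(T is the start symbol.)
Direct left recursion occurs when N → N α for some non-terminal N (the right-hand side begins with the left-hand side itself).

T → S g: starts with S
S → d: starts with d
Y → S Y S: starts with S
B → Y B: starts with Y
T → ε: starts with ε
S → d B g: starts with d
T → g Y: starts with g
Y → T S e: starts with T
B → ε: starts with ε

No direct left recursion found.

Answer: No direct left recursion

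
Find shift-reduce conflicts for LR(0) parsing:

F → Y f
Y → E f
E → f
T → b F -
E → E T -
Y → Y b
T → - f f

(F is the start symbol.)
Augment with F' → F and build the canonical LR(0) collection (I0 = CLOSURE({[F' → . F]}), then GOTO on every symbol after a dot until no new states appear). It has 16 states:
  I0: { [E → . E T -], [E → . f], [F → . Y f], [F' → . F], [Y → . E f], [Y → . Y b] }  — shift
  I1: { [E → E . T -], [T → . - f f], [T → . b F -], [Y → E . f] }  — shift
  I2: { [F' → F .] }  — accept
  I3: { [F → Y . f], [Y → Y . b] }  — shift
  I4: { [E → f .] }  — reduce
  I5: { [Y → Y b .] }  — reduce
  I6: { [F → Y f .] }  — reduce
  I7: { [T → - . f f] }  — shift
  I8: { [E → E T . -] }  — shift
  I9: { [E → . E T -], [E → . f], [F → . Y f], [T → b . F -], [Y → . E f], [Y → . Y b] }  — shift
  I10: { [Y → E f .] }  — reduce
  I11: { [T → b F . -] }  — shift
  I12: { [T → b F - .] }  — reduce
  I13: { [E → E T - .] }  — reduce
  I14: { [T → - f . f] }  — shift
  I15: { [T → - f f .] }  — reduce

No state contains both a complete item and a shift item.

Answer: No shift-reduce conflicts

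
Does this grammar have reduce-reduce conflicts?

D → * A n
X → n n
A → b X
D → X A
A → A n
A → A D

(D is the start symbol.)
Yes — I12: [A → A n .] vs [D → * A n .]

Augment with D' → D and build the canonical LR(0) collection (I0 = CLOSURE({[D' → . D]}), then GOTO on every symbol after a dot until no new states appear). It has 13 states:
  I0: { [D → . * A n], [D → . X A], [D' → . D], [X → . n n] }  — shift
  I1: { [A → . A D], [A → . A n], [A → . b X], [D → * . A n] }  — shift
  I2: { [D' → D .] }  — accept
  I3: { [A → . A D], [A → . A n], [A → . b X], [D → X . A] }  — shift
  I4: { [X → n . n] }  — shift
  I5: { [X → n n .] }  — reduce
  I6: { [A → A . D], [A → A . n], [D → . * A n], [D → . X A], [D → X A .], [X → . n n] }  — shift, reduce
  I7: { [A → b . X], [X → . n n] }  — shift
  I8: { [A → b X .] }  — reduce
  I9: { [A → A D .] }  — reduce
  I10: { [A → A n .], [X → n . n] }  — shift, reduce
  I11: { [A → A . D], [A → A . n], [D → * A . n], [D → . * A n], [D → . X A], [X → . n n] }  — shift
  I12: { [A → A n .], [D → * A n .], [X → n . n] }  — shift, 2 reduces

I12 contains complete items [A → A n .], [D → * A n .] — reduce-reduce conflict.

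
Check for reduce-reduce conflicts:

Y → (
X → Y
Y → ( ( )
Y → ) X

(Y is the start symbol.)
No reduce-reduce conflicts

A reduce-reduce conflict occurs when an LR(0) state has two complete items [A → α .] and [B → β .] — both call for a reduction, and with no lookahead the parser cannot choose between them.

Augment with Y' → Y and build the canonical LR(0) collection (I0 = CLOSURE({[Y' → . Y]}), then GOTO on every symbol after a dot until no new states appear). It has 8 states:
  I0: { [Y → . ( ( )], [Y → . (], [Y → . ) X], [Y' → . Y] }  — shift
  I1: { [Y → ( . ( )], [Y → ( .] }  — shift, reduce
  I2: { [X → . Y], [Y → ) . X], [Y → . ( ( )], [Y → . (], [Y → . ) X] }  — shift
  I3: { [Y' → Y .] }  — accept
  I4: { [Y → ) X .] }  — reduce
  I5: { [X → Y .] }  — reduce
  I6: { [Y → ( ( . )] }  — shift
  I7: { [Y → ( ( ) .] }  — reduce

No state contains more than one complete item.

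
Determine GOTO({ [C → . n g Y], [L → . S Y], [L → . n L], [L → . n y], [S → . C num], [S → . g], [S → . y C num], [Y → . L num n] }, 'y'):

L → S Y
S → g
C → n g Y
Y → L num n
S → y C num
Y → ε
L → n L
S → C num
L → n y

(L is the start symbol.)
{ [C → . n g Y], [S → y . C num] }

GOTO(I, 'y') = CLOSURE({ [A → αX.β] : [A → α.Xβ] ∈ I, X = 'y' })

Items with dot before 'y', with the dot advanced:
  [S → . y C num] → [S → y . C num]
Closure of the advanced items:
  [S → y . C num] has the dot before C: add [C → . n g Y]

GOTO = { [C → . n g Y], [S → y . C num] }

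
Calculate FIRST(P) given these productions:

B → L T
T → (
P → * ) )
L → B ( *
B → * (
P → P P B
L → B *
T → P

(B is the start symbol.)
{ '*' }

To compute FIRST(P), examine every production with P on the left-hand side, reading each right-hand side left to right until a non-nullable symbol is reached.

From P → * ) ):
  - '*' is a terminal: add '*' and stop
From P → P P B:
  - P is the symbol being defined: contributes nothing new
    P is not nullable, so stop

Collecting: FIRST(P) = { '*' }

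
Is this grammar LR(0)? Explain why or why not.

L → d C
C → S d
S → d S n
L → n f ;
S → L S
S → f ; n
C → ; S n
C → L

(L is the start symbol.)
A grammar is LR(0) if no state in the canonical LR(0) collection has:
  - both a shift item (dot before a terminal) and a complete item (shift-reduce conflict), or
  - two or more complete items (reduce-reduce conflict; the accept item [L' → L .] counts as a complete item here).

Augment with L' → L and build the canonical LR(0) collection (I0 = CLOSURE({[L' → . L]}), then GOTO on every symbol after a dot until no new states appear). It has 21 states:
  I0: { [L → . d C], [L → . n f ;], [L' → . L] }  — shift
  I1: { [L' → L .] }  — accept
  I2: { [C → . ; S n], [C → . L], [C → . S d], [L → . d C], [L → . n f ;], [L → d . C], [S → . L S], [S → . d S n], [S → . f ; n] }  — shift
  I3: { [L → n . f ;] }  — shift
  I4: { [L → n f . ;] }  — shift
  I5: { [L → n f ; .] }  — reduce
  I6: { [C → ; . S n], [L → . d C], [L → . n f ;], [S → . L S], [S → . d S n], [S → . f ; n] }  — shift
  I7: { [L → d C .] }  — reduce
  I8: { [C → L .], [L → . d C], [L → . n f ;], [S → . L S], [S → . d S n], [S → . f ; n], [S → L . S] }  — shift, reduce
  I9: { [C → S . d] }  — shift
  I10: { [C → . ; S n], [C → . L], [C → . S d], [L → . d C], [L → . n f ;], [L → d . C], [S → . L S], [S → . d S n], [S → . f ; n], [S → d . S n] }  — shift
  I11: { [S → f . ; n] }  — shift
  I12: { [S → f ; . n] }  — shift
  I13: { [S → f ; n .] }  — reduce
  I14: { [C → S . d], [S → d S . n] }  — shift
  I15: { [C → S d .] }  — reduce
  I16: { [S → d S n .] }  — reduce
  I17: { [L → . d C], [L → . n f ;], [S → . L S], [S → . d S n], [S → . f ; n], [S → L . S] }  — shift
  I18: { [S → L S .] }  — reduce
  I19: { [C → ; S . n] }  — shift
  I20: { [C → ; S n .] }  — reduce

Conflict in state I8:
  Shift-reduce conflict between [C → L .] and [L → . d C]
So the grammar is NOT LR(0).

Answer: No. Shift-reduce conflict between [C → L .] and [L → . d C]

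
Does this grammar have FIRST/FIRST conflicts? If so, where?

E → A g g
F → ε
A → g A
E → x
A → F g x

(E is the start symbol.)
A FIRST/FIRST conflict occurs when two productions N → α and N → β for the same non-terminal have FIRST(α) ∩ FIRST(β) ≠ ∅ (with ε ∈ FIRST of a nullable right-hand side, so two nullable alternatives also conflict).

FIRST sets of the non-terminals at (or reachable through a nullable prefix from) the front of some alternative:
  FIRST(A) = { 'g' }
  FIRST(F) = { ε }

Productions for E:
  E → A g g: FIRST = { 'g' }
  E → x: FIRST = { 'x' }
Productions for A:
  A → g A: FIRST = { 'g' }
  A → F g x: FIRST = { 'g' }
F has only one production, so no FIRST/FIRST conflict is possible there.

Conflict for A: A → g A and A → F g x
  Overlap: { 'g' }

Answer: Yes. A → g A / A → F g x on { 'g' }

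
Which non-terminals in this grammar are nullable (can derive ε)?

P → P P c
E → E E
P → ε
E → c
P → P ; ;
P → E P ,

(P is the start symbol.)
{ 'P' }

ε-productions: P → ε
So P is immediately nullable.
No further non-terminal can be added: every production for the remaining non-terminals contains a terminal or a non-nullable non-terminal.
Nullable = { 'P' }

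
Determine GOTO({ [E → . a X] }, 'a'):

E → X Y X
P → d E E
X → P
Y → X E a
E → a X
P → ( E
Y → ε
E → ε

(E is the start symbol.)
GOTO(I, 'a') = CLOSURE({ [A → αX.β] : [A → α.Xβ] ∈ I, X = 'a' })

Items with dot before 'a', with the dot advanced:
  [E → . a X] → [E → a . X]
Closure of the advanced items:
  [E → a . X] has the dot before X: add [X → . P]
  [X → . P] has the dot before P: add [P → . d E E], [P → . ( E]

GOTO = { [E → a . X], [P → . ( E], [P → . d E E], [X → . P] }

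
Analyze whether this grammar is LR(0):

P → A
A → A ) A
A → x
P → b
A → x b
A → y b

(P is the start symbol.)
No. Shift-reduce conflict between [P → A .] and [A → A . ) A]

Augment with P' → P and build the canonical LR(0) collection (I0 = CLOSURE({[P' → . P]}), then GOTO on every symbol after a dot until no new states appear). It has 10 states:
  I0: { [A → . A ) A], [A → . x b], [A → . x], [A → . y b], [P → . A], [P → . b], [P' → . P] }  — shift
  I1: { [A → A . ) A], [P → A .] }  — shift, reduce
  I2: { [P' → P .] }  — accept
  I3: { [P → b .] }  — reduce
  I4: { [A → x . b], [A → x .] }  — shift, reduce
  I5: { [A → y . b] }  — shift
  I6: { [A → y b .] }  — reduce
  I7: { [A → x b .] }  — reduce
  I8: { [A → . A ) A], [A → . x b], [A → . x], [A → . y b], [A → A ) . A] }  — shift
  I9: { [A → A ) A .], [A → A . ) A] }  — shift, reduce

Conflict in state I1:
  Shift-reduce conflict between [P → A .] and [A → A . ) A]
So the grammar is NOT LR(0).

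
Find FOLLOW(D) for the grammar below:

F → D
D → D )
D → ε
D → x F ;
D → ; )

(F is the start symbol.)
To compute FOLLOW(D), find every occurrence of D on a right-hand side N → α D β: add FIRST(β) \ {ε}, and if β is empty or nullable also add FOLLOW(N). Iterate to a fixed point.

In F → D: D is at the end, add FOLLOW(F)
In D → D ): D is followed by ')', add FIRST(')') \ {ε} = { ')' }

The FOLLOW sets referred to above (computed the same way, to a fixed point):
  FOLLOW(F) = { $, ';' }

Taking the union: FOLLOW(D) = { $, ')', ';' }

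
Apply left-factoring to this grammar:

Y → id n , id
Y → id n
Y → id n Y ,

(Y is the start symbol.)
Y → id n Y'
Y' → , id
Y' → ε
Y' → Y ,

Left-factoring transforms A → αβ₁ | αβ₂ into A → αA' and A' → β₁ | β₂
(α is the longest common prefix among the alternatives). Repeat until
no nonterminal has two alternatives with a common prefix.

Round 1: Y has alternatives sharing prefix 'id n'. Introduce Y': Y → id n Y'
  Add: Y' → , id
  Add: Y' → ε
  Add: Y' → Y ,

No remaining common prefixes — done.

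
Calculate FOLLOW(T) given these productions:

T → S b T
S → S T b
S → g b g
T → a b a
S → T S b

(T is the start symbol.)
{ $, 'a', 'b', 'g' }

T is the start symbol, so $ ∈ FOLLOW(T).
In T → S b T: T is at the end; this adds FOLLOW(T) to itself — nothing new
In S → S T b: T is followed by b, add FIRST(b) \ {ε} = { 'b' }
In S → T S b: T is followed by S b, add FIRST(S b) \ {ε} = { 'a', 'g' }

Taking the union: FOLLOW(T) = { $, 'a', 'b', 'g' }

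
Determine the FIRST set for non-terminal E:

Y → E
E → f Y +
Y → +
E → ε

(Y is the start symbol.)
From E → f Y +:
  - f is a terminal: add 'f' and stop
From E → ε:
  - ε-production, so ε ∈ FIRST(E)

Collecting: FIRST(E) = { 'f', ε }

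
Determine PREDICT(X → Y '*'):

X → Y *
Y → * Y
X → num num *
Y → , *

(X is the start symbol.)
PREDICT(X → Y '*') = (FIRST(RHS) \ {ε}) ∪ (FOLLOW(X) if ε ∈ FIRST(RHS), i.e. RHS ⇒* ε)
FIRST(Y) = { '*', ',' }
FIRST(Y '*') = { '*', ',' }
ε ∉ FIRST(Y '*'), so FOLLOW(X) is not added.
PREDICT(X → Y '*') = { '*', ',' }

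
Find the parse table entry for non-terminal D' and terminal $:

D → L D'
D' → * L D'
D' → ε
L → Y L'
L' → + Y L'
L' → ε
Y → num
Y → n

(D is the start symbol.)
To find M[D', $], we find productions for D' where $ is in the predict set (PREDICT(N → α) = (FIRST(α) \ {ε}) ∪ (FOLLOW(N) if α ⇒* ε)).

Relevant sets:
  FOLLOW(D') = { $ }

D' → * L D': PREDICT = { '*' }
D' → ε: PREDICT = { $ }
  $ is in predict set, so this production goes in M[D', $]

M[D', $] = D' → ε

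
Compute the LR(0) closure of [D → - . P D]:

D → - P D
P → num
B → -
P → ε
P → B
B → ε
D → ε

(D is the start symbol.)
To compute CLOSURE, for each item [A → α.Bβ] where B is a non-terminal, add [B → .γ] for all productions B → γ; repeat for the newly added items until nothing changes.

Start with: [D → - . P D]
  [D → - . P D] has the dot before P: add [P → . num], [P → .], [P → . B]
  [P → . B] has the dot before B: add [B → . -], [B → .]
No further items can be added.

CLOSURE = { [B → . -], [B → .], [D → - . P D], [P → . B], [P → . num], [P → .] }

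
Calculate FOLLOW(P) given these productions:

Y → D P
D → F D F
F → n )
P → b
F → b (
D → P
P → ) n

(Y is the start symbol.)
To compute FOLLOW(P), find every occurrence of P on a right-hand side N → α P β: add FIRST(β) \ {ε}, and if β is empty or nullable also add FOLLOW(N). Iterate to a fixed point.

In Y → D P: P is at the end, add FOLLOW(Y)
In D → P: P is at the end, add FOLLOW(D)

The FOLLOW sets referred to above (computed the same way, to a fixed point):
  FOLLOW(Y) = { $ }
  FOLLOW(D) = { ')', 'b', 'n' }

Taking the union: FOLLOW(P) = { $, ')', 'b', 'n' }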